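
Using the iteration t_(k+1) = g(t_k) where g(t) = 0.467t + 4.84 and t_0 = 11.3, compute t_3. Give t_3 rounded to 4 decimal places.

9.3067

t_1 = g(11.300000) = 10.117100
t_2 = g(10.117100) = 9.564686
t_3 = g(9.564686) = 9.306708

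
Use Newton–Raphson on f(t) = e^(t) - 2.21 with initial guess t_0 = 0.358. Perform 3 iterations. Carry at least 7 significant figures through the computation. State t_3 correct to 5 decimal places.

f'(t) = e^(t)
t_0 = 0.358000: f = -0.779534, f' = 1.430466 → t_1 = 0.358000 - (-0.779534)/(1.430466) = 0.902951
t_1 = 0.902951: f = 0.256873, f' = 2.466873 → t_2 = 0.902951 - (0.256873)/(2.466873) = 0.798822
t_2 = 0.798822: f = 0.012922, f' = 2.222922 → t_3 = 0.798822 - (0.012922)/(2.222922) = 0.793009

0.79301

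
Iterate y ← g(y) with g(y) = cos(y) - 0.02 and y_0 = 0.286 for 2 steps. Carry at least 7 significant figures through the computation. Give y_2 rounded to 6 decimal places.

y_1 = g(0.286000) = 0.939380
y_2 = g(0.939380) = 0.570289

0.570289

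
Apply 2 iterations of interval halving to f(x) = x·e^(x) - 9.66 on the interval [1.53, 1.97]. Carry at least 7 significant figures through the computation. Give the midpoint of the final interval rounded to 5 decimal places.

f(1.530000) = -2.594189, f(1.970000) = 4.466233 (opposite signs)
step 1: m = 1.750000, f(m) = 0.410555 > 0 → root in [1.530000, 1.750000]
step 2: m = 1.640000, f(m) = -1.205522 < 0 → root in [1.640000, 1.750000]
Midpoint of [1.640000, 1.750000] = 1.695000

1.69500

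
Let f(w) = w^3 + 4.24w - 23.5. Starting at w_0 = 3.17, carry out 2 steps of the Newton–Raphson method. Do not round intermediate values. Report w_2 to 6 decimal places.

f'(w) = 3w^2 + 4.24
w_0 = 3.170000: f = 21.795813, f' = 34.386700 → w_1 = 3.170000 - (21.795813)/(34.386700) = 2.536156
w_1 = 2.536156: f = 3.566072, f' = 23.536258 → w_2 = 2.536156 - (3.566072)/(23.536258) = 2.384642

2.384642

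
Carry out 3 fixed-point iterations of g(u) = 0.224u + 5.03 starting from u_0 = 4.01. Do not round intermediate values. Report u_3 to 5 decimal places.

u_1 = g(4.010000) = 5.928240
u_2 = g(5.928240) = 6.357926
u_3 = g(6.357926) = 6.454175

6.45418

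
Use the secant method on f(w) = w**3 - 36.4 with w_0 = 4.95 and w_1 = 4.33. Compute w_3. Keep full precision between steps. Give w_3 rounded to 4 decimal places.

3.3918

f(w_0) = 84.887375, f(w_1) = 44.782737
w_2 = 4.330000 - (44.782737)·(4.330000 - 4.950000)/(44.782737 - (84.887375)) = 3.637679; f(w_2) = 11.736332
w_3 = 3.637679 - (11.736332)·(3.637679 - 4.330000)/(11.736332 - (44.782737)) = 3.391803; f(w_3) = 2.620406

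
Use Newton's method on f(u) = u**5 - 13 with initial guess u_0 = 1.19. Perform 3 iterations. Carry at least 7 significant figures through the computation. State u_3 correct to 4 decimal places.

Newton update: u ← u − f(u)/f'(u).
f'(u) = 5u**4
u_0 = 1.190000: f = -10.613646, f' = 10.026696 → u_1 = 1.190000 - (-10.613646)/(10.026696) = 2.248539
u_1 = 2.248539: f = 44.478031, f' = 127.811965 → u_2 = 2.248539 - (44.478031)/(127.811965) = 1.900543
u_2 = 1.900543: f = 11.796387, f' = 65.235010 → u_3 = 1.900543 - (11.796387)/(65.235010) = 1.719714

1.7197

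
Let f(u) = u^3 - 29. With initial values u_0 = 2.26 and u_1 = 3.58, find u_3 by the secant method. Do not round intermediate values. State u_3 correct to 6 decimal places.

3.050769

f(u_0) = -17.456824, f(u_1) = 16.882712
u_2 = 3.580000 - (16.882712)·(3.580000 - 2.260000)/(16.882712 - (-17.456824)) = 2.931034; f(u_2) = -3.819595
u_3 = 2.931034 - (-3.819595)·(2.931034 - 3.580000)/(-3.819595 - (16.882712)) = 3.050769; f(u_3) = -0.605906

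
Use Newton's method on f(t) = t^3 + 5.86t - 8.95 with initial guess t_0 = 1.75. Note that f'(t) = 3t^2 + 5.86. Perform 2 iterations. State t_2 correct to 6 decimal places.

1.221279

t_0 = 1.750000: f = 6.664375, f' = 15.047500 → t_1 = 1.750000 - (6.664375)/(15.047500) = 1.307111
t_1 = 1.307111: f = 0.942919, f' = 10.985616 → t_2 = 1.307111 - (0.942919)/(10.985616) = 1.221279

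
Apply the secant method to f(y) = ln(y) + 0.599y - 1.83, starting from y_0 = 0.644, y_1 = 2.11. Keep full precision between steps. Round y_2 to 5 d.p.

Secant update: y_(k+1) = y_k − f(y_k)·(y_k − y_(k-1))/(f(y_k) − f(y_(k-1))).
f(y_0) = -1.884301, f(y_1) = 0.180578
y_2 = 2.110000 - (0.180578)·(2.110000 - 0.644000)/(0.180578 - (-1.884301)) = 1.981795; f(y_2) = 0.041098

1.98180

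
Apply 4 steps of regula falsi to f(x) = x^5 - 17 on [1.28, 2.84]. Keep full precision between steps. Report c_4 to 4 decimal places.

f(1.280000) = -13.564026, f(2.840000) = 167.753086
step 1: c = 1.396701, f(c) = -11.684830 < 0 → new bracket [1.396701, 2.840000]
step 2: c = 1.490687, f(c) = -9.639070 < 0 → new bracket [1.490687, 2.840000]
step 3: c = 1.564006, f(c) = -7.641814 < 0 → new bracket [1.564006, 2.840000]
step 4: c = 1.619600, f(c) = -5.856067 < 0 → new bracket [1.619600, 2.840000]

1.6196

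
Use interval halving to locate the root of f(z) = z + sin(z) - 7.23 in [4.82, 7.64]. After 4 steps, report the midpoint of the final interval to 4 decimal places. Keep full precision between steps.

f(4.820000) = -3.404216, f(7.640000) = 1.387193 (opposite signs)
step 1: m = 6.230000, f(m) = -1.053160 < 0 → root in [6.230000, 7.640000]
step 2: m = 6.935000, f(m) = 0.311630 > 0 → root in [6.230000, 6.935000]
step 3: m = 6.582500, f(m) = -0.352635 < 0 → root in [6.582500, 6.935000]
step 4: m = 6.758750, f(m) = -0.013409 < 0 → root in [6.758750, 6.935000]
Midpoint of [6.758750, 6.935000] = 6.846875

6.8469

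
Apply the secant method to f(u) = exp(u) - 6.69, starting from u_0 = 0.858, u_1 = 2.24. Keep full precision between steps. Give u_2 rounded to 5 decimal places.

f(u_0) = -4.331561, f(u_1) = 2.703331
u_2 = 2.240000 - (2.703331)·(2.240000 - 0.858000)/(2.703331 - (-4.331561)) = 1.708932; f(u_2) = -1.166939

1.70893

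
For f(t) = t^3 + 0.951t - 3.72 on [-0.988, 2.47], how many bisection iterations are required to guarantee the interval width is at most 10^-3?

Initial width b − a = 2.47 − -0.988 = 3.458000.
After n steps the width is (b−a)/2^n; need (b−a)/2^n ≤ 10^-3.
So n ≥ log₂(3.458000/10^-3) = log₂(3458.0000) ≈ 11.7557.
Hence n = 12.

12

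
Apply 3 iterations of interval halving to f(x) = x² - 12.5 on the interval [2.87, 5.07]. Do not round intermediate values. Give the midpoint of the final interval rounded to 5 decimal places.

f(2.870000) = -4.263100, f(5.070000) = 13.204900 (opposite signs)
step 1: m = 3.970000, f(m) = 3.260900 > 0 → root in [2.870000, 3.970000]
step 2: m = 3.420000, f(m) = -0.803600 < 0 → root in [3.420000, 3.970000]
step 3: m = 3.695000, f(m) = 1.153025 > 0 → root in [3.420000, 3.695000]
Midpoint of [3.420000, 3.695000] = 3.557500

3.55750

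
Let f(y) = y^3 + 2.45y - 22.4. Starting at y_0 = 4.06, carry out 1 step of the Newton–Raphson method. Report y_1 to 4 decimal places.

f'(y) = 3y^2 + 2.45
y_0 = 4.060000: f = 54.470416, f' = 51.900800 → y_1 = 4.060000 - (54.470416)/(51.900800) = 3.010490

3.0105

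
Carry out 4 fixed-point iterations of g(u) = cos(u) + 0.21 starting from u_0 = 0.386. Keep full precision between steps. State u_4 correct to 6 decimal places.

u_1 = g(0.386000) = 1.136422
u_2 = g(1.136422) = 0.630843
u_3 = g(0.630843) = 1.017531
u_4 = g(1.017531) = 0.735468

0.735468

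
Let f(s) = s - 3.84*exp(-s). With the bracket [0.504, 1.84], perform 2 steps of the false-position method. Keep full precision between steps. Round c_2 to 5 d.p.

1.20257

f(0.504000) = -1.815780, f(1.840000) = 1.230141
step 1: c = 1.300436, f(c) = 0.254371 > 0 → new bracket [0.504000, 1.300436]
step 2: c = 1.202574, f(c) = 0.048961 > 0 → new bracket [0.504000, 1.202574]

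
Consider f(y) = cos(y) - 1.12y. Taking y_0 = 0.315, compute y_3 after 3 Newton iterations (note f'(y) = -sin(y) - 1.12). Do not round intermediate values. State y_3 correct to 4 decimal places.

y_0 = 0.315000: f = 0.597996, f' = -1.429816 → y_1 = 0.315000 - (0.597996)/(-1.429816) = 0.733233
y_1 = 0.733233: f = -0.078206, f' = -1.789275 → y_2 = 0.733233 - (-0.078206)/(-1.789275) = 0.689525
y_2 = 0.689525: f = -0.000719, f' = -1.756170 → y_3 = 0.689525 - (-0.000719)/(-1.756170) = 0.689115

0.6891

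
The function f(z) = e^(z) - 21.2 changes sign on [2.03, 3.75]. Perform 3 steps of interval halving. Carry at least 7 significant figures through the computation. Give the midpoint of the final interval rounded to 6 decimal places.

f(2.030000) = -13.585914, f(3.750000) = 21.321082 (opposite signs)
step 1: m = 2.890000, f(m) = -3.206690 < 0 → root in [2.890000, 3.750000]
step 2: m = 3.320000, f(m) = 6.460351 > 0 → root in [2.890000, 3.320000]
step 3: m = 3.105000, f(m) = 1.109219 > 0 → root in [2.890000, 3.105000]
Midpoint of [2.890000, 3.105000] = 2.997500

2.997500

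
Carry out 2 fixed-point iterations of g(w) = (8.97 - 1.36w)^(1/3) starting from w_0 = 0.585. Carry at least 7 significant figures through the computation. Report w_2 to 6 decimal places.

w_1 = g(0.585000) = 2.014429
w_2 = g(2.014429) = 1.840086

1.840086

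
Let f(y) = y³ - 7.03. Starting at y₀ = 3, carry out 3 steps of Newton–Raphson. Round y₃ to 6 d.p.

1.916916

Newton update: y ← y − f(y)/f'(y).
f'(y) = 3y²
y_0 = 3.000000: f = 19.970000, f' = 27.000000 → y_1 = 3.000000 - (19.970000)/(27.000000) = 2.260370
y_1 = 2.260370: f = 4.518852, f' = 15.327823 → y_2 = 2.260370 - (4.518852)/(15.327823) = 1.965557
y_2 = 1.965557: f = 0.563757, f' = 11.590239 → y_3 = 1.965557 - (0.563757)/(11.590239) = 1.916916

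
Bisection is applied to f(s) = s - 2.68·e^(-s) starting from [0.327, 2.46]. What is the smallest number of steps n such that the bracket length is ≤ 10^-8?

28

Initial width b − a = 2.46 − 0.327 = 2.133000.
After n steps the width is (b−a)/2^n; need (b−a)/2^n ≤ 10^-8.
So n ≥ log₂(2.133000/10^-8) = log₂(213300000.0000) ≈ 27.6683.
Hence n = 28.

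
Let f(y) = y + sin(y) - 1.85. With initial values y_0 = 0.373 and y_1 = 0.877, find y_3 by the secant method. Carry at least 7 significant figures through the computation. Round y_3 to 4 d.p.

1.0050

Secant update: y_(k+1) = y_k − f(y_k)·(y_k − y_(k-1))/(f(y_k) − f(y_(k-1))).
f(y_0) = -1.112589, f(y_1) = -0.204176
y_2 = 0.877000 - (-0.204176)·(0.877000 - 0.373000)/(-0.204176 - (-1.112589)) = 0.990280; f(y_2) = -0.023541
y_3 = 0.990280 - (-0.023541)·(0.990280 - 0.877000)/(-0.023541 - (-0.204176)) = 1.005043; f(y_3) = -0.000773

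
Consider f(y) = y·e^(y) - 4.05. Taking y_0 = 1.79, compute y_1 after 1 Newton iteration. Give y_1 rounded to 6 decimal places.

1.390784

f'(y) = (y + 1)·e^(y)
y_0 = 1.790000: f = 6.671120, f' = 16.710572 → y_1 = 1.790000 - (6.671120)/(16.710572) = 1.390784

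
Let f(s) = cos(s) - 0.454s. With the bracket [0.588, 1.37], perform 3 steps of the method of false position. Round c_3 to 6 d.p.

1.065691

False-position update: c = (a·f(b) − b·f(a))/(f(b) − f(a)); replace the endpoint whose sign matches f(c).
f(0.588000) = 0.565100, f(1.370000) = -0.422530
step 1: c = 1.035443, f(c) = 0.040054 > 0 → new bracket [1.035443, 1.370000]
step 2: c = 1.064411, f(c) = 0.001776 > 0 → new bracket [1.064411, 1.370000]
step 3: c = 1.065691, f(c) = 0.000076 > 0 → new bracket [1.065691, 1.370000]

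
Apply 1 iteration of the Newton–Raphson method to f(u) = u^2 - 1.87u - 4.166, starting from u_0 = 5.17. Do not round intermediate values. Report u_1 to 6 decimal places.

f'(u) = 2u - 1.87
u_0 = 5.170000: f = 12.895000, f' = 8.470000 → u_1 = 5.170000 - (12.895000)/(8.470000) = 3.647568

3.647568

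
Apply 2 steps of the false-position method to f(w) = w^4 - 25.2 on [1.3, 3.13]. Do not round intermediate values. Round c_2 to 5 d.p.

f(1.300000) = -22.343900, f(3.130000) = 70.779250
step 1: c = 1.739089, f(c) = -16.052823 < 0 → new bracket [1.739089, 3.130000]
step 2: c = 1.996229, f(c) = -9.320317 < 0 → new bracket [1.996229, 3.130000]

1.99623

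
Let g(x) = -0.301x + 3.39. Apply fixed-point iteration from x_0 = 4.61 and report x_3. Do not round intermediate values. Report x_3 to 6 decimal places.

x_1 = g(4.610000) = 2.002390
x_2 = g(2.002390) = 2.787281
x_3 = g(2.787281) = 2.551029

2.551029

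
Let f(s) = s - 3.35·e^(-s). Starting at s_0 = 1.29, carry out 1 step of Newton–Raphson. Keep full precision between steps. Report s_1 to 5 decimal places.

1.09863

Newton update: s ← s − f(s)/f'(s).
f'(s) = 1 + 3.35·e^(-s)
s_0 = 1.290000: f = 0.367843, f' = 1.922157 → s_1 = 1.290000 - (0.367843)/(1.922157) = 1.098630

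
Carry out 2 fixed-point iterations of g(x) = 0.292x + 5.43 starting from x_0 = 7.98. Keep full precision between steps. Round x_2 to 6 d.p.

7.695967

x_1 = g(7.980000) = 7.760160
x_2 = g(7.760160) = 7.695967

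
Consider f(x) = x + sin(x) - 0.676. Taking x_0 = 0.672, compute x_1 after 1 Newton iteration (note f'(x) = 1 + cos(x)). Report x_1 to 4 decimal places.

0.3250

x_0 = 0.672000: f = 0.618552, f' = 1.782578 → x_1 = 0.672000 - (0.618552)/(1.782578) = 0.325001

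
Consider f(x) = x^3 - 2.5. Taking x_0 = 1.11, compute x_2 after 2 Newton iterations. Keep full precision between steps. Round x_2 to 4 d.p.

f'(x) = 3x^2
x_0 = 1.110000: f = -1.132369, f' = 3.696300 → x_1 = 1.110000 - (-1.132369)/(3.696300) = 1.416352
x_1 = 1.416352: f = 0.341277, f' = 6.018159 → x_2 = 1.416352 - (0.341277)/(6.018159) = 1.359644

1.3596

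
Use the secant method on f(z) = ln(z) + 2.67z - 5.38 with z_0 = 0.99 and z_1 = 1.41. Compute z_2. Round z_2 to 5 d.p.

1.77210

f(z_0) = -2.746750, f(z_1) = -1.271710
z_2 = 1.410000 - (-1.271710)·(1.410000 - 0.990000)/(-1.271710 - (-2.746750)) = 1.772104; f(z_2) = -0.076314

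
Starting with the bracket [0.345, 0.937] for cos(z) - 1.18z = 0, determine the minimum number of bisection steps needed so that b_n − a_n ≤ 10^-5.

16

Initial width b − a = 0.937 − 0.345 = 0.592000.
After n steps the width is (b−a)/2^n; need (b−a)/2^n ≤ 10^-5.
So n ≥ log₂(0.592000/10^-5) = log₂(59200.0000) ≈ 15.8533.
Hence n = 16.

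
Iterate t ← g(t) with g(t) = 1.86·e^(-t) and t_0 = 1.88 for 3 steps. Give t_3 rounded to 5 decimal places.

t_1 = g(1.880000) = 0.283818
t_2 = g(0.283818) = 1.400401
t_3 = g(1.400401) = 0.458486

0.45849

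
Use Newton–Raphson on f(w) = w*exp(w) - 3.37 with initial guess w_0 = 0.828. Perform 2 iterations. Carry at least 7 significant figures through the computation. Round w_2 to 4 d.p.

1.1138

Newton update: w ← w − f(w)/f'(w).
f'(w) = (w+1)*exp(w)
w_0 = 0.828000: f = -1.474926, f' = 4.183811 → w_1 = 0.828000 - (-1.474926)/(4.183811) = 1.180532
w_1 = 1.180532: f = 0.473935, f' = 7.100041 → w_2 = 1.180532 - (0.473935)/(7.100041) = 1.113781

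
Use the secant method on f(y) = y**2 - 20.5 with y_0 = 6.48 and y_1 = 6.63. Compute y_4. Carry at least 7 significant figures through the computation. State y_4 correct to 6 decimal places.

4.529598

Secant update: y_(k+1) = y_k − f(y_k)·(y_k − y_(k-1))/(f(y_k) − f(y_(k-1))).
f(y_0) = 21.490400, f(y_1) = 23.456900
y_2 = 6.630000 - (23.456900)·(6.630000 - 6.480000)/(23.456900 - (21.490400)) = 4.840763; f(y_2) = 2.932984
y_3 = 4.840763 - (2.932984)·(4.840763 - 6.630000)/(2.932984 - (23.456900)) = 4.585071; f(y_3) = 0.522872
y_4 = 4.585071 - (0.522872)·(4.585071 - 4.840763)/(0.522872 - (2.932984)) = 4.529598; f(y_4) = 0.017261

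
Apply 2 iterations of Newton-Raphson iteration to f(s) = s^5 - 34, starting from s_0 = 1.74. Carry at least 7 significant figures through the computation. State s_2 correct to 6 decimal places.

2.035063

f'(s) = 5s^4
s_0 = 1.740000: f = -18.050531, f' = 45.831809 → s_1 = 1.740000 - (-18.050531)/(45.831809) = 2.133843
s_1 = 2.133843: f = 10.239699, f' = 103.662037 → s_2 = 2.133843 - (10.239699)/(103.662037) = 2.035063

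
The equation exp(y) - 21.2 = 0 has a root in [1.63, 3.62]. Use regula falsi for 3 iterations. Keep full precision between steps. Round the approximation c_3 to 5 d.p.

3.02361

False-position update: c = (a·f(b) − b·f(a))/(f(b) − f(a)); replace the endpoint whose sign matches f(c).
f(1.630000) = -16.096125, f(3.620000) = 16.137568
step 1: c = 2.623721, f(c) = -7.413074 < 0 → new bracket [2.623721, 3.620000]
step 2: c = 2.937321, f(c) = -2.334758 < 0 → new bracket [2.937321, 3.620000]
step 3: c = 3.023606, f(c) = -0.634674 < 0 → new bracket [3.023606, 3.620000]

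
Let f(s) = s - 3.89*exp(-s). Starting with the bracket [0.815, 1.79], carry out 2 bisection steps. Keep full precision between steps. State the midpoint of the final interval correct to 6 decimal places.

f(0.815000) = -0.906867, f(1.790000) = 1.140525 (opposite signs)
step 1: m = 1.302500, f(m) = 0.244998 > 0 → root in [0.815000, 1.302500]
step 2: m = 1.058750, f(m) = -0.290649 < 0 → root in [1.058750, 1.302500]
Midpoint of [1.058750, 1.302500] = 1.180625

1.180625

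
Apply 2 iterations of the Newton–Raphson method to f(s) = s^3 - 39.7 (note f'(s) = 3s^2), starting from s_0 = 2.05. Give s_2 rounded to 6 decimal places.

3.659385

s_0 = 2.050000: f = -31.084875, f' = 12.607500 → s_1 = 2.050000 - (-31.084875)/(12.607500) = 4.515586
s_1 = 4.515586: f = 52.375130, f' = 61.171550 → s_2 = 4.515586 - (52.375130)/(61.171550) = 3.659385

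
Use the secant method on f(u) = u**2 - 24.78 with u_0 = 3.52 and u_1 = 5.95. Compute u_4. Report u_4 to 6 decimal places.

f(u_0) = -12.389600, f(u_1) = 10.622500
u_2 = 5.950000 - (10.622500)·(5.950000 - 3.520000)/(10.622500 - (-12.389600)) = 4.828300; f(u_2) = -1.467520
u_3 = 4.828300 - (-1.467520)·(4.828300 - 5.950000)/(-1.467520 - (10.622500)) = 4.964455; f(u_3) = -0.134187
u_4 = 4.964455 - (-0.134187)·(4.964455 - 4.828300)/(-0.134187 - (-1.467520)) = 4.978158; f(u_4) = 0.002053

4.978158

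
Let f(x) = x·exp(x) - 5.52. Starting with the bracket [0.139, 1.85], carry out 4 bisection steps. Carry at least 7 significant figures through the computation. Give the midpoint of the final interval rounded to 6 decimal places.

f(0.139000) = -5.360272, f(1.850000) = 6.245666 (opposite signs)
step 1: m = 0.994500, f(m) = -2.831496 < 0 → root in [0.994500, 1.850000]
step 2: m = 1.422250, f(m) = 0.377273 > 0 → root in [0.994500, 1.422250]
step 3: m = 1.208375, f(m) = -1.474313 < 0 → root in [1.208375, 1.422250]
step 4: m = 1.315313, f(m) = -0.619257 < 0 → root in [1.315313, 1.422250]
Midpoint of [1.315313, 1.422250] = 1.368781

1.368781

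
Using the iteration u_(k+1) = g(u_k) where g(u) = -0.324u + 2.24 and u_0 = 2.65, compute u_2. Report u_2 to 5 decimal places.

1.79243

u_1 = g(2.650000) = 1.381400
u_2 = g(1.381400) = 1.792426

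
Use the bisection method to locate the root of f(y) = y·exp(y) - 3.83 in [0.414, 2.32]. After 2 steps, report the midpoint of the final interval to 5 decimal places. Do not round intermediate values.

f(0.414000) = -3.203677, f(2.320000) = 19.777564 (opposite signs)
step 1: m = 1.367000, f(m) = 1.533510 > 0 → root in [0.414000, 1.367000]
step 2: m = 0.890500, f(m) = -1.660433 < 0 → root in [0.890500, 1.367000]
Midpoint of [0.890500, 1.367000] = 1.128750

1.12875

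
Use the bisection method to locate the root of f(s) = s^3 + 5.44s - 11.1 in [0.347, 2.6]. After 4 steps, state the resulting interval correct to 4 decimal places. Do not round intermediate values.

f(0.347000) = -9.170538, f(2.600000) = 20.620000 (opposite signs)
step 1: m = 1.473500, f(m) = 0.115107 > 0 → root in [0.347000, 1.473500]
step 2: m = 0.910250, f(m) = -5.394048 < 0 → root in [0.910250, 1.473500]
step 3: m = 1.191875, f(m) = -2.923063 < 0 → root in [1.191875, 1.473500]
step 4: m = 1.332688, f(m) = -1.483252 < 0 → root in [1.332688, 1.473500]

[1.3327, 1.4735]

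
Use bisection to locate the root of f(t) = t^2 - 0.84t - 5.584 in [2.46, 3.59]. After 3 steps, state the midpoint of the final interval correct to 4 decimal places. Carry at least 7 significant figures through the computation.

f(2.460000) = -1.598800, f(3.590000) = 4.288500 (opposite signs)
step 1: m = 3.025000, f(m) = 1.025625 > 0 → root in [2.460000, 3.025000]
step 2: m = 2.742500, f(m) = -0.366394 < 0 → root in [2.742500, 3.025000]
step 3: m = 2.883750, f(m) = 0.309664 > 0 → root in [2.742500, 2.883750]
Midpoint of [2.742500, 2.883750] = 2.813125

2.8131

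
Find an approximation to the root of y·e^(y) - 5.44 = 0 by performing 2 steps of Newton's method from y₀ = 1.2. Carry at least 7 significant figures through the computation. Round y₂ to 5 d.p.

1.37560

f'(y) = (y + 1)·e^(y)
y_0 = 1.200000: f = -1.455860, f' = 7.304257 → y_1 = 1.200000 - (-1.455860)/(7.304257) = 1.399317
y_1 = 1.399317: f = 0.230632, f' = 9.723062 → y_2 = 1.399317 - (0.230632)/(9.723062) = 1.375596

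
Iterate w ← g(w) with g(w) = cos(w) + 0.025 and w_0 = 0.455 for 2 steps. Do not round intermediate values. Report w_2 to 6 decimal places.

w_1 = g(0.455000) = 0.923261
w_2 = g(0.923261) = 0.628222

0.628222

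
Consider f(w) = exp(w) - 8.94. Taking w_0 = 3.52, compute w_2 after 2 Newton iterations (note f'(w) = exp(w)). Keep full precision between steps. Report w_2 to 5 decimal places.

w_0 = 3.520000: f = 24.844428, f' = 33.784428 → w_1 = 3.520000 - (24.844428)/(33.784428) = 2.784619
w_1 = 2.784619: f = 7.253646, f' = 16.193646 → w_2 = 2.784619 - (7.253646)/(16.193646) = 2.336687

2.33669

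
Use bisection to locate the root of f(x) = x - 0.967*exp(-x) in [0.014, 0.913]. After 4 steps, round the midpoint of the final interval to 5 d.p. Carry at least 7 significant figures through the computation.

f(0.014000) = -0.939556, f(0.913000) = 0.524925 (opposite signs)
step 1: m = 0.463500, f(m) = -0.144818 < 0 → root in [0.463500, 0.913000]
step 2: m = 0.688250, f(m) = 0.202376 > 0 → root in [0.463500, 0.688250]
step 3: m = 0.575875, f(m) = 0.032215 > 0 → root in [0.463500, 0.575875]
step 4: m = 0.519688, f(m) = -0.055394 < 0 → root in [0.519688, 0.575875]
Midpoint of [0.519688, 0.575875] = 0.547781

0.54778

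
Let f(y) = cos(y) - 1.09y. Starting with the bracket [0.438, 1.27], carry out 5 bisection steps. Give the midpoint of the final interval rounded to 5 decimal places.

0.71100

f(0.438000) = 0.428182, f(1.270000) = -1.088019 (opposite signs)
step 1: m = 0.854000, f(m) = -0.273887 < 0 → root in [0.438000, 0.854000]
step 2: m = 0.646000, f(m) = 0.094358 > 0 → root in [0.646000, 0.854000]
step 3: m = 0.750000, f(m) = -0.085811 < 0 → root in [0.646000, 0.750000]
step 4: m = 0.698000, f(m) = 0.005309 > 0 → root in [0.698000, 0.750000]
step 5: m = 0.724000, f(m) = -0.039998 < 0 → root in [0.698000, 0.724000]
Midpoint of [0.698000, 0.724000] = 0.711000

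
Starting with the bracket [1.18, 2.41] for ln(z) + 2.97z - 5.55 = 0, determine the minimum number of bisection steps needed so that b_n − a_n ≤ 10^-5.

Initial width b − a = 2.41 − 1.18 = 1.230000.
After n steps the width is (b−a)/2^n; need (b−a)/2^n ≤ 10^-5.
So n ≥ log₂(1.230000/10^-5) = log₂(123000.0000) ≈ 16.9083.
Hence n = 17.

17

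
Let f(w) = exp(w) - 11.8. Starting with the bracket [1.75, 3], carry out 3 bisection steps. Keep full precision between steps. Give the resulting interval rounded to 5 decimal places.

f(1.750000) = -6.045397, f(3.000000) = 8.285537 (opposite signs)
step 1: m = 2.375000, f(m) = -1.048987 < 0 → root in [2.375000, 3.000000]
step 2: m = 2.687500, f(m) = 2.894893 > 0 → root in [2.375000, 2.687500]
step 3: m = 2.531250, f(m) = 0.769208 > 0 → root in [2.375000, 2.531250]

[2.37500, 2.53125]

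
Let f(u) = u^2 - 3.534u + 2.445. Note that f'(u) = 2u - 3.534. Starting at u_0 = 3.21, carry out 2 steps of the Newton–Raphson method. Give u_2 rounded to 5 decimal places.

2.59925

u_0 = 3.210000: f = 1.404960, f' = 2.886000 → u_1 = 3.210000 - (1.404960)/(2.886000) = 2.723181
u_1 = 2.723181: f = 0.236993, f' = 1.912362 → u_2 = 2.723181 - (0.236993)/(1.912362) = 2.599254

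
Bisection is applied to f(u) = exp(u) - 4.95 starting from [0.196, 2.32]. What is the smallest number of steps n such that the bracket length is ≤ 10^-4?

Initial width b − a = 2.32 − 0.196 = 2.124000.
After n steps the width is (b−a)/2^n; need (b−a)/2^n ≤ 10^-4.
So n ≥ log₂(2.124000/10^-4) = log₂(21240.0000) ≈ 14.3745.
Hence n = 15.

15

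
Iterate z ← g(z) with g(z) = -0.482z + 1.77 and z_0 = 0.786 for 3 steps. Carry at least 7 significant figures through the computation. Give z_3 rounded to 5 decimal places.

1.24006

z_1 = g(0.786000) = 1.391148
z_2 = g(1.391148) = 1.099467
z_3 = g(1.099467) = 1.240057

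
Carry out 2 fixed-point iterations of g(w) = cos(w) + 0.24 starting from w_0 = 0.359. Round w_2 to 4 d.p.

w_1 = g(0.359000) = 1.176249
w_2 = g(1.176249) = 0.624391

0.6244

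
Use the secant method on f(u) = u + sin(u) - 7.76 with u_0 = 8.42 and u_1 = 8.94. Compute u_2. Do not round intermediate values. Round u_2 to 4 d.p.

2.9110

f(u_0) = 1.504043, f(u_1) = 1.646012
u_2 = 8.940000 - (1.646012)·(8.940000 - 8.420000)/(1.646012 - (1.504043)) = 2.911035; f(u_2) = -4.620445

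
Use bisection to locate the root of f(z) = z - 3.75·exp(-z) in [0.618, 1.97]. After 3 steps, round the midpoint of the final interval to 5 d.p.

1.20950

f(0.618000) = -1.403330, f(1.970000) = 1.447037 (opposite signs)
step 1: m = 1.294000, f(m) = 0.265855 > 0 → root in [0.618000, 1.294000]
step 2: m = 0.956000, f(m) = -0.485603 < 0 → root in [0.956000, 1.294000]
step 3: m = 1.125000, f(m) = -0.092447 < 0 → root in [1.125000, 1.294000]
Midpoint of [1.125000, 1.294000] = 1.209500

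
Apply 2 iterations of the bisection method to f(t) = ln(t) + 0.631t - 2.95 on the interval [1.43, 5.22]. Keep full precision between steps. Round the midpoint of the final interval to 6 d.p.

2.851250

f(1.430000) = -1.689996, f(5.220000) = 1.996317 (opposite signs)
step 1: m = 3.325000, f(m) = 0.349545 > 0 → root in [1.430000, 3.325000]
step 2: m = 2.377500, f(m) = -0.583748 < 0 → root in [2.377500, 3.325000]
Midpoint of [2.377500, 3.325000] = 2.851250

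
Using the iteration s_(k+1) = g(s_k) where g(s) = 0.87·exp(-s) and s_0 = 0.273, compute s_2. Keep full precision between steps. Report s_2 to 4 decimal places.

0.4487

s_1 = g(0.273000) = 0.662151
s_2 = g(0.662151) = 0.448695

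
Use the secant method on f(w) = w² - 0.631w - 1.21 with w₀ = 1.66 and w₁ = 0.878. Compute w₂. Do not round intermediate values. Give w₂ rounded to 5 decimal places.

1.39878

f(w_0) = 0.498140, f(w_1) = -0.993134
w_2 = 0.878000 - (-0.993134)·(0.878000 - 1.660000)/(-0.993134 - (0.498140)) = 1.398783; f(w_2) = -0.136037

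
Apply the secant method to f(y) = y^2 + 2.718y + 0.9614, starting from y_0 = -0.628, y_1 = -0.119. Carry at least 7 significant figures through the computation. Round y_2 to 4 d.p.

-0.4499

f(y_0) = -0.351120, f(y_1) = 0.652119
y_2 = -0.119000 - (0.652119)·(-0.119000 - -0.628000)/(0.652119 - (-0.351120)) = -0.449857; f(y_2) = -0.058940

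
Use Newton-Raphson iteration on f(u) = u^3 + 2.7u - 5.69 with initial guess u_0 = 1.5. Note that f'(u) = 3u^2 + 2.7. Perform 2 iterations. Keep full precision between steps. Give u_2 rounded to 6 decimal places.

u_0 = 1.500000: f = 1.735000, f' = 9.450000 → u_1 = 1.500000 - (1.735000)/(9.450000) = 1.316402
u_1 = 1.316402: f = 0.145498, f' = 7.898744 → u_2 = 1.316402 - (0.145498)/(7.898744) = 1.297982

1.297982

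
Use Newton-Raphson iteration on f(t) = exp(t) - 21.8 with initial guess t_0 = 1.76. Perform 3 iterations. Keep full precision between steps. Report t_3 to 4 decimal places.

Newton update: t ← t − f(t)/f'(t).
f'(t) = exp(t)
t_0 = 1.760000: f = -15.987563, f' = 5.812437 → t_1 = 1.760000 - (-15.987563)/(5.812437) = 4.510578
t_1 = 4.510578: f = 69.174389, f' = 90.974389 → t_2 = 4.510578 - (69.174389)/(90.974389) = 3.750206
t_2 = 3.750206: f = 20.729838, f' = 42.529838 → t_3 = 3.750206 - (20.729838)/(42.529838) = 3.262787

3.2628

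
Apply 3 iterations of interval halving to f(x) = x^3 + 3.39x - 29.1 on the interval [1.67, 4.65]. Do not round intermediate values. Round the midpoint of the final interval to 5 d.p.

f(1.670000) = -18.781237, f(4.650000) = 87.208125 (opposite signs)
step 1: m = 3.160000, f(m) = 13.166896 > 0 → root in [1.670000, 3.160000]
step 2: m = 2.415000, f(m) = -6.828327 < 0 → root in [2.415000, 3.160000]
step 3: m = 2.787500, f(m) = 2.008936 > 0 → root in [2.415000, 2.787500]
Midpoint of [2.415000, 2.787500] = 2.601250

2.60125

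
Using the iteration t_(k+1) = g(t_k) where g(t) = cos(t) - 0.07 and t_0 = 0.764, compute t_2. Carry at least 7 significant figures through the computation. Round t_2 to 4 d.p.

0.7248

t_1 = g(0.764000) = 0.652075
t_2 = g(0.652075) = 0.724827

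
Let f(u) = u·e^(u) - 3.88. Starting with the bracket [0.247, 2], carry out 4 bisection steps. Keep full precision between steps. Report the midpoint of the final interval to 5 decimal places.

1.17828

f(0.247000) = -3.563796, f(2.000000) = 10.898112 (opposite signs)
step 1: m = 1.123500, f(m) = -0.424563 < 0 → root in [1.123500, 2.000000]
step 2: m = 1.561750, f(m) = 3.565107 > 0 → root in [1.123500, 1.561750]
step 3: m = 1.342625, f(m) = 1.261021 > 0 → root in [1.123500, 1.342625]
step 4: m = 1.233062, f(m) = 0.351529 > 0 → root in [1.123500, 1.233062]
Midpoint of [1.123500, 1.233062] = 1.178281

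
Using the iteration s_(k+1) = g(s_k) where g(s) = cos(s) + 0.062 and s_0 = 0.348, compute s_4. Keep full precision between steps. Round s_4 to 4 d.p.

0.6937

s_1 = g(0.348000) = 1.002057
s_2 = g(1.002057) = 0.600571
s_3 = g(0.600571) = 0.887013
s_4 = g(0.887013) = 0.693730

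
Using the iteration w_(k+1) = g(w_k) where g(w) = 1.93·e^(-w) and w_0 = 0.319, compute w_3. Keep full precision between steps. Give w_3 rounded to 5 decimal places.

1.20076

w_1 = g(0.319000) = 1.402870
w_2 = g(1.402870) = 0.474568
w_3 = g(0.474568) = 1.200756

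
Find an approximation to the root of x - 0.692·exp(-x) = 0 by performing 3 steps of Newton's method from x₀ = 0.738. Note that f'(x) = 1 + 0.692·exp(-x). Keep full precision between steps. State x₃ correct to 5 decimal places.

Newton update: x ← x − f(x)/f'(x).
x_0 = 0.738000: f = 0.407176, f' = 1.330824 → x_1 = 0.738000 - (0.407176)/(1.330824) = 0.432042
x_1 = 0.432042: f = -0.017192, f' = 1.449234 → x_2 = 0.432042 - (-0.017192)/(1.449234) = 0.443905
x_2 = 0.443905: f = -0.000031, f' = 1.443936 → x_3 = 0.443905 - (-0.000031)/(1.443936) = 0.443927

0.44393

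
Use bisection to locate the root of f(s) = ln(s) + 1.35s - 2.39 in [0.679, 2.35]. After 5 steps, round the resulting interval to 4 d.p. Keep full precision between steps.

f(0.679000) = -1.860484, f(2.350000) = 1.636915 (opposite signs)
step 1: m = 1.514500, f(m) = 0.069660 > 0 → root in [0.679000, 1.514500]
step 2: m = 1.096750, f(m) = -0.817036 < 0 → root in [1.096750, 1.514500]
step 3: m = 1.305625, f(m) = -0.360724 < 0 → root in [1.305625, 1.514500]
step 4: m = 1.410062, f(m) = -0.142782 < 0 → root in [1.410062, 1.514500]
step 5: m = 1.462281, f(m) = -0.035923 < 0 → root in [1.462281, 1.514500]

[1.4623, 1.5145]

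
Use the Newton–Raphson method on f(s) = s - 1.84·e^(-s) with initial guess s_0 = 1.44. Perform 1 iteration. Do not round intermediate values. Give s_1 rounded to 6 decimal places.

Newton update: s ← s − f(s)/f'(s).
f'(s) = 1 + 1.84·e^(-s)
s_0 = 1.440000: f = 1.004053, f' = 1.435947 → s_1 = 1.440000 - (1.004053)/(1.435947) = 0.740773

0.740773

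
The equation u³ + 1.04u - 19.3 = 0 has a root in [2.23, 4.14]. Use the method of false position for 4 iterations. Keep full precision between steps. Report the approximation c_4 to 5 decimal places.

2.54270

False-position update: c = (a·f(b) − b·f(a))/(f(b) − f(a)); replace the endpoint whose sign matches f(c).
f(2.230000) = -5.891233, f(4.140000) = 55.963544
step 1: c = 2.411914, f(c) = -2.760710 < 0 → new bracket [2.411914, 4.140000]
step 2: c = 2.493154, f(c) = -1.210134 < 0 → new bracket [2.493154, 4.140000]
step 3: c = 2.528011, f(c) = -0.514758 < 0 → new bracket [2.528011, 4.140000]
step 4: c = 2.542703, f(c) = -0.216154 < 0 → new bracket [2.542703, 4.140000]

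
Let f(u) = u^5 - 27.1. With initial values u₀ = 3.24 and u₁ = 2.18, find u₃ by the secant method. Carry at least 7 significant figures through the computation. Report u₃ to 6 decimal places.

f(u_0) = 329.946723, f(u_1) = 22.135967
u_2 = 2.180000 - (22.135967)·(2.180000 - 3.240000)/(22.135967 - (329.946723)) = 2.103771; f(u_2) = 14.109017
u_3 = 2.103771 - (14.109017)·(2.103771 - 2.180000)/(14.109017 - (22.135967)) = 1.969783; f(u_3) = 2.554564

1.969783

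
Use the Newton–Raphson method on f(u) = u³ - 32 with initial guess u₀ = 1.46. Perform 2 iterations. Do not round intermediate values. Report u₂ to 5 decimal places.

f'(u) = 3u²
u_0 = 1.460000: f = -28.887864, f' = 6.394800 → u_1 = 1.460000 - (-28.887864)/(6.394800) = 5.977399
u_1 = 5.977399: f = 181.568290, f' = 107.187901 → u_2 = 5.977399 - (181.568290)/(107.187901) = 4.283474

4.28347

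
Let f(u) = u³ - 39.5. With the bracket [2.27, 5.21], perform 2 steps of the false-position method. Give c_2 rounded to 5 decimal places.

f(2.270000) = -27.802917, f(5.210000) = 101.920761
step 1: c = 2.900113, f(c) = -15.108149 < 0 → new bracket [2.900113, 5.210000]
step 2: c = 3.198314, f(c) = -6.783772 < 0 → new bracket [3.198314, 5.210000]

3.19831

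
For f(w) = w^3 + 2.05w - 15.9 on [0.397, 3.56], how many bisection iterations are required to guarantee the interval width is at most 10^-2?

9

Initial width b − a = 3.56 − 0.397 = 3.163000.
After n steps the width is (b−a)/2^n; need (b−a)/2^n ≤ 10^-2.
So n ≥ log₂(3.163000/10^-2) = log₂(316.3000) ≈ 8.3051.
Hence n = 9.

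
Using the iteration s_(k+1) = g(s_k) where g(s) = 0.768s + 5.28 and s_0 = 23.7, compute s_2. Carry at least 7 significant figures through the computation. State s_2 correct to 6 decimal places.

23.313869

s_1 = g(23.700000) = 23.481600
s_2 = g(23.481600) = 23.313869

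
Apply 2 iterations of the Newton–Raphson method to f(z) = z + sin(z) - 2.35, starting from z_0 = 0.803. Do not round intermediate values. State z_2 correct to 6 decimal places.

f'(z) = 1 + cos(z)
z_0 = 0.803000: f = -0.827557, f' = 1.694552 → z_1 = 0.803000 - (-0.827557)/(1.694552) = 1.291363
z_1 = 1.291363: f = -0.097425, f' = 1.275811 → z_2 = 1.291363 - (-0.097425)/(1.275811) = 1.367726

1.367726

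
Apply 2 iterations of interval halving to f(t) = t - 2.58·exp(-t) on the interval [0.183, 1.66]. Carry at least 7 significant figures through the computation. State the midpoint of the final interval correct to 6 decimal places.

1.106125

f(0.183000) = -1.965542, f(1.660000) = 1.169441 (opposite signs)
step 1: m = 0.921500, f(m) = -0.105138 < 0 → root in [0.921500, 1.660000]
step 2: m = 1.290750, f(m) = 0.581084 > 0 → root in [0.921500, 1.290750]
Midpoint of [0.921500, 1.290750] = 1.106125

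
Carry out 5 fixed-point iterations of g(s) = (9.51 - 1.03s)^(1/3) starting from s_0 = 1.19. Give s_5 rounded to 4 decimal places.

s_1 = g(1.190000) = 2.023416
s_2 = g(2.023416) = 1.950964
s_3 = g(1.950964) = 1.957478
s_4 = g(1.957478) = 1.956894
s_5 = g(1.956894) = 1.956946

1.9569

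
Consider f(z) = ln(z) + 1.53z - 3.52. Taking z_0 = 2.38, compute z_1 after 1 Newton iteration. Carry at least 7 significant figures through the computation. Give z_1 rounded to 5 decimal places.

1.87312

Newton update: z ← z − f(z)/f'(z).
f'(z) = 1/z + 1.53
z_0 = 2.380000: f = 0.988500, f' = 1.950168 → z_1 = 2.380000 - (0.988500)/(1.950168) = 1.873120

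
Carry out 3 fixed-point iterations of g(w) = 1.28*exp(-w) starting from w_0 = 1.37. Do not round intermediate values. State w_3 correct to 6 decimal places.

w_1 = g(1.370000) = 0.325257
w_2 = g(0.325257) = 0.924597
w_3 = g(0.924597) = 0.507765

0.507765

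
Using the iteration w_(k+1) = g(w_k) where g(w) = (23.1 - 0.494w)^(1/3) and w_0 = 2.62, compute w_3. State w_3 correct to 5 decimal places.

w_1 = g(2.620000) = 2.793767
w_2 = g(2.793767) = 2.790096
w_3 = g(2.790096) = 2.790174

2.79017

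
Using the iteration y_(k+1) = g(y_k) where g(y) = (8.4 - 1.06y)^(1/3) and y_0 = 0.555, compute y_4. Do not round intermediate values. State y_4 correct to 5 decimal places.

y_1 = g(0.555000) = 1.984184
y_2 = g(1.984184) = 1.846599
y_3 = g(1.846599) = 1.860746
y_4 = g(1.860746) = 1.859301

1.85930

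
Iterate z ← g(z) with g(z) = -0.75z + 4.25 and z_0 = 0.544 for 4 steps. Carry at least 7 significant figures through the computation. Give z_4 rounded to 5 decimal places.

1.83228

z_1 = g(0.544000) = 3.842000
z_2 = g(3.842000) = 1.368500
z_3 = g(1.368500) = 3.223625
z_4 = g(3.223625) = 1.832281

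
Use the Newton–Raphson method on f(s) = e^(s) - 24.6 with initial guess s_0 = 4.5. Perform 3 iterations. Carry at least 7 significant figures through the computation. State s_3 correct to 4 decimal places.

f'(s) = e^(s)
s_0 = 4.500000: f = 65.417131, f' = 90.017131 → s_1 = 4.500000 - (65.417131)/(90.017131) = 3.773281
s_1 = 3.773281: f = 18.922642, f' = 43.522642 → s_2 = 3.773281 - (18.922642)/(43.522642) = 3.338504
s_2 = 3.338504: f = 3.576952, f' = 28.176952 → s_3 = 3.338504 - (3.576952)/(28.176952) = 3.211558

3.2116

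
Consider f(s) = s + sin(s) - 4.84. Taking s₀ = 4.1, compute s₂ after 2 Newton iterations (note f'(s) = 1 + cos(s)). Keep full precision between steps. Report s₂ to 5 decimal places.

4.16391

s_0 = 4.100000: f = -1.558277, f' = 0.425176 → s_1 = 4.100000 - (-1.558277)/(0.425176) = 7.765016
s_1 = 7.765016: f = 3.921061, f' = 1.088848 → s_2 = 7.765016 - (3.921061)/(1.088848) = 4.163907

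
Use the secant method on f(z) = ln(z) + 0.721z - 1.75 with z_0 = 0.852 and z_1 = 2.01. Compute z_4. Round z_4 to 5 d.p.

Secant update: z_(k+1) = z_k − f(z_k)·(z_k − z_(k-1))/(f(z_k) − f(z_(k-1))).
f(z_0) = -1.295877, f(z_1) = 0.397345
z_2 = 2.010000 - (0.397345)·(2.010000 - 0.852000)/(0.397345 - (-1.295877)) = 1.738255; f(z_2) = 0.056163
z_3 = 1.738255 - (0.056163)·(1.738255 - 2.010000)/(0.056163 - (0.397345)) = 1.693522; f(z_3) = -0.002161
z_4 = 1.693522 - (-0.002161)·(1.693522 - 1.738255)/(-0.002161 - (0.056163)) = 1.695179; f(z_4) = 0.000012

1.69518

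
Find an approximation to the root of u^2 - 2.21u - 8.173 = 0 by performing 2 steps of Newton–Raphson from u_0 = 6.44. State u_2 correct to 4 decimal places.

4.2028

f'(u) = 2u - 2.21
u_0 = 6.440000: f = 19.068200, f' = 10.670000 → u_1 = 6.440000 - (19.068200)/(10.670000) = 4.652915
u_1 = 4.652915: f = 3.193674, f' = 7.095829 → u_2 = 4.652915 - (3.193674)/(7.095829) = 4.202837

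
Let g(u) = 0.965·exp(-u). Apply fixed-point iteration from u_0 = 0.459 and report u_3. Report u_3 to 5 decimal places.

0.57117

u_1 = g(0.459000) = 0.609798
u_2 = g(0.609798) = 0.524439
u_3 = g(0.524439) = 0.571171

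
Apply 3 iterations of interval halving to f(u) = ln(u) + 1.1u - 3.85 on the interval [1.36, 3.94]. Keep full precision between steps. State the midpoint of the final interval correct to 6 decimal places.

f(1.360000) = -2.046515, f(3.940000) = 1.855181 (opposite signs)
step 1: m = 2.650000, f(m) = 0.039560 > 0 → root in [1.360000, 2.650000]
step 2: m = 2.005000, f(m) = -0.948856 < 0 → root in [2.005000, 2.650000]
step 3: m = 2.327500, f(m) = -0.444955 < 0 → root in [2.327500, 2.650000]
Midpoint of [2.327500, 2.650000] = 2.488750

2.488750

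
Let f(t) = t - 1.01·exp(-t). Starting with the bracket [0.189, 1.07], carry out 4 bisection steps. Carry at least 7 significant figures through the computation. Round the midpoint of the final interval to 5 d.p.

f(0.189000) = -0.647064, f(1.070000) = 0.723561 (opposite signs)
step 1: m = 0.629500, f(m) = 0.091313 > 0 → root in [0.189000, 0.629500]
step 2: m = 0.409250, f(m) = -0.261540 < 0 → root in [0.409250, 0.629500]
step 3: m = 0.519375, f(m) = -0.081466 < 0 → root in [0.519375, 0.629500]
step 4: m = 0.574438, f(m) = 0.005786 > 0 → root in [0.519375, 0.574438]
Midpoint of [0.519375, 0.574438] = 0.546906

0.54691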